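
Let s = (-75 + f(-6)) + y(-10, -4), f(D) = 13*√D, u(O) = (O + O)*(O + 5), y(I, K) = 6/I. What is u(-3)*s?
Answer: 4536/5 - 156*I*√6 ≈ 907.2 - 382.12*I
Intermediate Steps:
u(O) = 2*O*(5 + O) (u(O) = (2*O)*(5 + O) = 2*O*(5 + O))
s = -378/5 + 13*I*√6 (s = (-75 + 13*√(-6)) + 6/(-10) = (-75 + 13*(I*√6)) + 6*(-⅒) = (-75 + 13*I*√6) - ⅗ = -378/5 + 13*I*√6 ≈ -75.6 + 31.843*I)
u(-3)*s = (2*(-3)*(5 - 3))*(-378/5 + 13*I*√6) = (2*(-3)*2)*(-378/5 + 13*I*√6) = -12*(-378/5 + 13*I*√6) = 4536/5 - 156*I*√6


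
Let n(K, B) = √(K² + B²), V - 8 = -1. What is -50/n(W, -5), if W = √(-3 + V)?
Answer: -50*√29/29 ≈ -9.2848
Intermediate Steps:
V = 7 (V = 8 - 1 = 7)
W = 2 (W = √(-3 + 7) = √4 = 2)
n(K, B) = √(B² + K²)
-50/n(W, -5) = -50/√((-5)² + 2²) = -50/√(25 + 4) = -50/√29 = (√29/29)*(-50) = -50*√29/29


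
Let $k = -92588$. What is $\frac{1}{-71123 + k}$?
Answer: $- \frac{1}{163711} \approx -6.1083 \cdot 10^{-6}$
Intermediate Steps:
$\frac{1}{-71123 + k} = \frac{1}{-71123 - 92588} = \frac{1}{-163711} = - \frac{1}{163711}$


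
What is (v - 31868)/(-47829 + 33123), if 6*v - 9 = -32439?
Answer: 37273/14706 ≈ 2.5345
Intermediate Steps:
v = -5405 (v = 3/2 + (⅙)*(-32439) = 3/2 - 10813/2 = -5405)
(v - 31868)/(-47829 + 33123) = (-5405 - 31868)/(-47829 + 33123) = -37273/(-14706) = -37273*(-1/14706) = 37273/14706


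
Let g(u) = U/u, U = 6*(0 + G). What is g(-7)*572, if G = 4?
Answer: -13728/7 ≈ -1961.1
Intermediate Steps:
U = 24 (U = 6*(0 + 4) = 6*4 = 24)
g(u) = 24/u
g(-7)*572 = (24/(-7))*572 = (24*(-⅐))*572 = -24/7*572 = -13728/7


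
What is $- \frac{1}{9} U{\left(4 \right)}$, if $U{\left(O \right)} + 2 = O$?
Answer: $- \frac{2}{9} \approx -0.22222$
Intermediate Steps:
$U{\left(O \right)} = -2 + O$
$- \frac{1}{9} U{\left(4 \right)} = - \frac{1}{9} \left(-2 + 4\right) = \left(-1\right) \frac{1}{9} \cdot 2 = \left(- \frac{1}{9}\right) 2 = - \frac{2}{9}$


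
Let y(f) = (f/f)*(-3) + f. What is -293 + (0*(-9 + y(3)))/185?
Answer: -293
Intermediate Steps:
y(f) = -3 + f (y(f) = 1*(-3) + f = -3 + f)
-293 + (0*(-9 + y(3)))/185 = -293 + (0*(-9 + (-3 + 3)))/185 = -293 + (0*(-9 + 0))/185 = -293 + (0*(-9))/185 = -293 + (1/185)*0 = -293 + 0 = -293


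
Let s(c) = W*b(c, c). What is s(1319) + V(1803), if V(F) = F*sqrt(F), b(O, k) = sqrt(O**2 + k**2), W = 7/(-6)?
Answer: 1803*sqrt(1803) - 9233*sqrt(2)/6 ≈ 74382.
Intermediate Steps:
W = -7/6 (W = 7*(-1/6) = -7/6 ≈ -1.1667)
V(F) = F**(3/2)
s(c) = -7*sqrt(2)*sqrt(c**2)/6 (s(c) = -7*sqrt(c**2 + c**2)/6 = -7*sqrt(2)*sqrt(c**2)/6)
s(1319) + V(1803) = -7*sqrt(2)*sqrt(1319**2)/6 + 1803**(3/2) = -7*sqrt(2)*sqrt(1739761)/6 + 1803*sqrt(1803) = -7/6*sqrt(2)*1319 + 1803*sqrt(1803) = -9233*sqrt(2)/6 + 1803*sqrt(1803) = 1803*sqrt(1803) - 9233*sqrt(2)/6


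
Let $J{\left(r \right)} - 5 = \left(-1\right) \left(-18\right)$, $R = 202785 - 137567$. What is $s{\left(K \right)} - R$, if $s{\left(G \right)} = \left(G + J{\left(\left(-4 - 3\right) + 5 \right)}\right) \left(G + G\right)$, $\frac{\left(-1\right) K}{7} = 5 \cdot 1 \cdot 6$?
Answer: $13322$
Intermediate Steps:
$R = 65218$ ($R = 202785 - 137567 = 65218$)
$K = -210$ ($K = - 7 \cdot 5 \cdot 1 \cdot 6 = - 7 \cdot 5 \cdot 6 = \left(-7\right) 30 = -210$)
$J{\left(r \right)} = 23$ ($J{\left(r \right)} = 5 - -18 = 5 + 18 = 23$)
$s{\left(G \right)} = 2 G \left(23 + G\right)$ ($s{\left(G \right)} = \left(G + 23\right) \left(G + G\right) = \left(23 + G\right) 2 G = 2 G \left(23 + G\right)$)
$s{\left(K \right)} - R = 2 \left(-210\right) \left(23 - 210\right) - 65218 = 2 \left(-210\right) \left(-187\right) - 65218 = 78540 - 65218 = 13322$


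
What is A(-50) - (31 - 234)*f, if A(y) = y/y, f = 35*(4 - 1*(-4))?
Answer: 56841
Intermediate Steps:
f = 280 (f = 35*(4 + 4) = 35*8 = 280)
A(y) = 1
A(-50) - (31 - 234)*f = 1 - (31 - 234)*280 = 1 - (-203)*280 = 1 - 1*(-56840) = 1 + 56840 = 56841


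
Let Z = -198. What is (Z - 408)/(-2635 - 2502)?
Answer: 606/5137 ≈ 0.11797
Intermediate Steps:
(Z - 408)/(-2635 - 2502) = (-198 - 408)/(-2635 - 2502) = -606/(-5137) = -606*(-1/5137) = 606/5137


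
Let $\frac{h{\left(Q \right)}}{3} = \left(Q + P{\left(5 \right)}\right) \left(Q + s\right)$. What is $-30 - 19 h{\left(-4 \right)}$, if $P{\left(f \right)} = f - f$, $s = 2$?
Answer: $-486$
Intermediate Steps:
$P{\left(f \right)} = 0$
$h{\left(Q \right)} = 3 Q \left(2 + Q\right)$ ($h{\left(Q \right)} = 3 \left(Q + 0\right) \left(Q + 2\right) = 3 Q \left(2 + Q\right)$)
$-30 - 19 h{\left(-4 \right)} = -30 - 19 \cdot 3 \left(-4\right) \left(2 - 4\right) = -30 - 19 \cdot 3 \left(-4\right) \left(-2\right) = -30 - 456 = -486$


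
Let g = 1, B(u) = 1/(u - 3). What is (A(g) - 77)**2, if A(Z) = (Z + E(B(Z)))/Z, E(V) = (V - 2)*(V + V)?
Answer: 21609/4 ≈ 5402.3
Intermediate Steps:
B(u) = 1/(-3 + u)
E(V) = 2*V*(-2 + V) (E(V) = (-2 + V)*(2*V) = 2*V*(-2 + V))
A(Z) = (Z + 2*(-2 + 1/(-3 + Z))/(-3 + Z))/Z
(A(g) - 77)**2 = ((1 - 4/(-3 + 1)**2 + 14/(1*(-3 + 1)**2)) - 77)**2 = ((1 - 4/(-2)**2 + 14*1/(-2)**2) - 77)**2 = ((1 - 4*1/4 + 14*1*(1/4)) - 77)**2 = ((1 - 1 + 7/2) - 77)**2 = (7/2 - 77)**2 = (-147/2)**2 = 21609/4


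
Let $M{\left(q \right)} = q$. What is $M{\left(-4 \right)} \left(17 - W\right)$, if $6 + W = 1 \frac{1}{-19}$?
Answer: $- \frac{1752}{19} \approx -92.211$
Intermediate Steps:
$W = - \frac{115}{19}$ ($W = -6 + 1 \frac{1}{-19} = -6 + 1 \left(- \frac{1}{19}\right) = -6 - \frac{1}{19} = - \frac{115}{19} \approx -6.0526$)
$M{\left(-4 \right)} \left(17 - W\right) = - 4 \left(17 - - \frac{115}{19}\right) = - 4 \left(17 + \frac{115}{19}\right) = \left(-4\right) \frac{438}{19} = - \frac{1752}{19}$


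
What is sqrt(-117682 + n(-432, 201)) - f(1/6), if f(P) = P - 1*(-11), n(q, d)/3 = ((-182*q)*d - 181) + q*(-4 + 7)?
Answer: -67/6 + sqrt(47288159) ≈ 6865.5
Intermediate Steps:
n(q, d) = -543 + 9*q - 546*d*q (n(q, d) = 3*(((-182*q)*d - 181) + q*(-4 + 7)) = 3*((-182*d*q - 181) + q*3) = 3*((-181 - 182*d*q) + 3*q) = 3*(-181 + 3*q - 182*d*q) = -543 + 9*q - 546*d*q)
f(P) = 11 + P (f(P) = P + 11 = 11 + P)
sqrt(-117682 + n(-432, 201)) - f(1/6) = sqrt(-117682 + (-543 + 9*(-432) - 546*201*(-432))) - (11 + 1/6) = sqrt(-117682 + (-543 - 3888 + 47410272)) - (11 + 1/6) = sqrt(-117682 + 47405841) - 1*67/6 = sqrt(47288159) - 67/6 = -67/6 + sqrt(47288159)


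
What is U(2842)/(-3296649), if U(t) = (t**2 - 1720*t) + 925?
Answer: -3189649/3296649 ≈ -0.96754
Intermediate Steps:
U(t) = 925 + t**2 - 1720*t
U(2842)/(-3296649) = (925 + 2842**2 - 1720*2842)/(-3296649) = (925 + 8076964 - 4888240)*(-1/3296649) = 3189649*(-1/3296649) = -3189649/3296649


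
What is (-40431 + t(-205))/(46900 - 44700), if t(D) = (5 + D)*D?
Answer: 569/2200 ≈ 0.25864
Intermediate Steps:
t(D) = D*(5 + D)
(-40431 + t(-205))/(46900 - 44700) = (-40431 - 205*(5 - 205))/(46900 - 44700) = (-40431 - 205*(-200))/2200 = (-40431 + 41000)*(1/2200) = 569*(1/2200) = 569/2200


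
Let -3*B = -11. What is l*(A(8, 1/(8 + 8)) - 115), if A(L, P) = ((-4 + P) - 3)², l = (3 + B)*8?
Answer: -85595/24 ≈ -3566.5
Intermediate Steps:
B = 11/3 (B = -⅓*(-11) = 11/3 ≈ 3.6667)
l = 160/3 (l = (3 + 11/3)*8 = (20/3)*8 = 160/3 ≈ 53.333)
A(L, P) = (-7 + P)²
l*(A(8, 1/(8 + 8)) - 115) = 160*((-7 + 1/(8 + 8))² - 115)/3 = 160*((-7 + 1/16)² - 115)/3 = 160*((-111/16)² - 115)/3 = 160*(12321/256 - 115)/3 = (160/3)*(-17119/256) = -85595/24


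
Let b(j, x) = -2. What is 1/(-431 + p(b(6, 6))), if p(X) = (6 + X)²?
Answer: -1/415 ≈ -0.0024096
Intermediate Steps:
1/(-431 + p(b(6, 6))) = 1/(-431 + (6 - 2)²) = 1/(-431 + 4²) = 1/(-431 + 16) = 1/(-415) = -1/415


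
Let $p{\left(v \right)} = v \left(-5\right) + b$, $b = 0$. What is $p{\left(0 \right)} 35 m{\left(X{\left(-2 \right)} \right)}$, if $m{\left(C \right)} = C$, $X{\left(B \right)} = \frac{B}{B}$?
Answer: $0$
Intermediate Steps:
$X{\left(B \right)} = 1$
$p{\left(v \right)} = - 5 v$ ($p{\left(v \right)} = v \left(-5\right) + 0 = - 5 v + 0 = - 5 v$)
$p{\left(0 \right)} 35 m{\left(X{\left(-2 \right)} \right)} = \left(-5\right) 0 \cdot 35 \cdot 1 = 0 \cdot 35 \cdot 1 = 0 \cdot 1 = 0$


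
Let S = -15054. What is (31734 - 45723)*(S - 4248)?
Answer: 270015678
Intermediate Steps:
(31734 - 45723)*(S - 4248) = (31734 - 45723)*(-15054 - 4248) = -13989*(-19302) = 270015678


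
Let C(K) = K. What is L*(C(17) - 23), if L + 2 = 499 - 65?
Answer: -2592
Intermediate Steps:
L = 432 (L = -2 + (499 - 65) = -2 + 434 = 432)
L*(C(17) - 23) = 432*(17 - 23) = 432*(-6) = -2592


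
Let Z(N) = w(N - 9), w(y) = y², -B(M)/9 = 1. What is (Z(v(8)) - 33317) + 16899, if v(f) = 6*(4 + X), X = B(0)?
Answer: -14897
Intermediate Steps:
B(M) = -9 (B(M) = -9*1 = -9)
X = -9
v(f) = -30 (v(f) = 6*(4 - 9) = 6*(-5) = -30)
Z(N) = (-9 + N)² (Z(N) = (N - 9)² = (-9 + N)²)
(Z(v(8)) - 33317) + 16899 = ((-9 - 30)² - 33317) + 16899 = ((-39)² - 33317) + 16899 = (1521 - 33317) + 16899 = -31796 + 16899 = -14897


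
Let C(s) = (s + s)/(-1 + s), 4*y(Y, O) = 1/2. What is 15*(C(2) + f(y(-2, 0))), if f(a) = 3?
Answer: 105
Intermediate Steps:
y(Y, O) = ⅛ (y(Y, O) = (¼)/2 = (¼)*(½) = ⅛)
C(s) = 2*s/(-1 + s) (C(s) = (2*s)/(-1 + s) = 2*s/(-1 + s))
15*(C(2) + f(y(-2, 0))) = 15*(2*2/(-1 + 2) + 3) = 15*(2*2/1 + 3) = 15*(2*2*1 + 3) = 15*(4 + 3) = 15*7 = 105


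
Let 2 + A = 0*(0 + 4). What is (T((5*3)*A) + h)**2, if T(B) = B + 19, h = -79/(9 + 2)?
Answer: 40000/121 ≈ 330.58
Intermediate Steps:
A = -2 (A = -2 + 0*(0 + 4) = -2 + 0*4 = -2 + 0 = -2)
h = -79/11 ≈ -7.1818
T(B) = 19 + B
(T((5*3)*A) + h)**2 = ((19 + (5*3)*(-2)) - 79/11)**2 = ((19 + 15*(-2)) - 79/11)**2 = ((19 - 30) - 79/11)**2 = (-11 - 79/11)**2 = (-200/11)**2 = 40000/121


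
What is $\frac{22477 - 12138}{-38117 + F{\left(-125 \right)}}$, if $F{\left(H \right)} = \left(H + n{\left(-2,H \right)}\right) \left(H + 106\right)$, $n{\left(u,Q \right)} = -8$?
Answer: $- \frac{10339}{35590} \approx -0.2905$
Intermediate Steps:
$F{\left(H \right)} = \left(-8 + H\right) \left(106 + H\right)$ ($F{\left(H \right)} = \left(H - 8\right) \left(H + 106\right) = \left(-8 + H\right) \left(106 + H\right)$)
$\frac{22477 - 12138}{-38117 + F{\left(-125 \right)}} = \frac{22477 - 12138}{-38117 + \left(-848 + \left(-125\right)^{2} + 98 \left(-125\right)\right)} = \frac{22477 - 12138}{-38117 - -2527} = \frac{10339}{-38117 + 2527} = \frac{10339}{-35590} = 10339 \left(- \frac{1}{35590}\right) = - \frac{10339}{35590}$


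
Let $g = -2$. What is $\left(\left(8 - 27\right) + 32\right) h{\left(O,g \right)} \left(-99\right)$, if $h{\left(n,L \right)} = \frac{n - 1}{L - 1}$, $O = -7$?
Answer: $-3432$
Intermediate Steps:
$h{\left(n,L \right)} = \frac{-1 + n}{-1 + L}$
$\left(\left(8 - 27\right) + 32\right) h{\left(O,g \right)} \left(-99\right) = \left(\left(8 - 27\right) + 32\right) \frac{-1 - 7}{-1 - 2} \left(-99\right) = \left(-19 + 32\right) \frac{1}{-3} \left(-8\right) \left(-99\right) = 13 \left(\left(- \frac{1}{3}\right) \left(-8\right)\right) \left(-99\right) = 13 \cdot \frac{8}{3} \left(-99\right) = \frac{104}{3} \left(-99\right) = -3432$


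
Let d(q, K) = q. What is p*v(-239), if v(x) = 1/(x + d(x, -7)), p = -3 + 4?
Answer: -1/478 ≈ -0.0020920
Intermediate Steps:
p = 1
v(x) = 1/(2*x) (v(x) = 1/(x + x) = 1/(2*x))
p*v(-239) = 1*((½)/(-239)) = 1*((½)*(-1/239)) = 1*(-1/478) = -1/478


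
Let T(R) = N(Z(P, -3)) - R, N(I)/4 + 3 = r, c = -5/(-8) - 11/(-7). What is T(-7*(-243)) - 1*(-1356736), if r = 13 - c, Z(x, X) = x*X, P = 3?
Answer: 18970927/14 ≈ 1.3551e+6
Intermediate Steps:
Z(x, X) = X*x
c = 123/56 (c = -5*(-⅛) - 11*(-⅐) = 5/8 + 11/7 = 123/56 ≈ 2.1964)
r = 605/56 (r = 13 - 1*123/56 = 13 - 123/56 = 605/56 ≈ 10.804)
N(I) = 437/14 (N(I) = -12 + 4*(605/56) = -12 + 605/14 = 437/14)
T(R) = 437/14 - R
T(-7*(-243)) - 1*(-1356736) = (437/14 - (-7)*(-243)) - 1*(-1356736) = (437/14 - 1*1701) + 1356736 = (437/14 - 1701) + 1356736 = -23377/14 + 1356736 = 18970927/14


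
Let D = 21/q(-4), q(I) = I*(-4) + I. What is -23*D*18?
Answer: -1449/2 ≈ -724.50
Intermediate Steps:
q(I) = -3*I (q(I) = -4*I + I = -3*I)
D = 7/4 (D = 21/((-3*(-4))) = 21/12 = 21*(1/12) = 7/4 ≈ 1.7500)
-23*D*18 = -23*7/4*18 = -161/4*18 = -1449/2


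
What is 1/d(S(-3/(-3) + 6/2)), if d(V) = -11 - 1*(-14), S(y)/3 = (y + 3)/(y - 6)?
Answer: ⅓ ≈ 0.33333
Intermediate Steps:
S(y) = 3*(3 + y)/(-6 + y) (S(y) = 3*((y + 3)/(y - 6)) = 3*((3 + y)/(-6 + y)) = 3*(3 + y)/(-6 + y))
d(V) = 3 (d(V) = -11 + 14 = 3)
1/d(S(-3/(-3) + 6/2)) = 1/3 = ⅓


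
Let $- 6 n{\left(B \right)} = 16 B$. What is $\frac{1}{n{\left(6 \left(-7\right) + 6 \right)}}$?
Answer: $\frac{1}{96} \approx 0.010417$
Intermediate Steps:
$n{\left(B \right)} = - \frac{8 B}{3}$ ($n{\left(B \right)} = - \frac{16 B}{6} = - \frac{8 B}{3}$)
$\frac{1}{n{\left(6 \left(-7\right) + 6 \right)}} = \frac{1}{\left(- \frac{8}{3}\right) \left(6 \left(-7\right) + 6\right)} = \frac{1}{\left(- \frac{8}{3}\right) \left(-42 + 6\right)} = \frac{1}{\left(- \frac{8}{3}\right) \left(-36\right)} = \frac{1}{96}$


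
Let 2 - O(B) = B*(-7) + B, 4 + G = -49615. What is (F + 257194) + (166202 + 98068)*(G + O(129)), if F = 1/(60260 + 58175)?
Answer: -1528697679938959/118435 ≈ -1.2907e+10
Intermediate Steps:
G = -49619 (G = -4 - 49615 = -49619)
O(B) = 2 + 6*B (O(B) = 2 - (B*(-7) + B) = 2 - (-7*B + B) = 2 - (-6)*B = 2 + 6*B)
F = 1/118435 ≈ 8.4434e-6
(F + 257194) + (166202 + 98068)*(G + O(129)) = (1/118435 + 257194) + (166202 + 98068)*(-49619 + (2 + 6*129)) = 30460771391/118435 + 264270*(-49619 + (2 + 774)) = 30460771391/118435 + 264270*(-49619 + 776) = 30460771391/118435 + 264270*(-48843) = 30460771391/118435 - 12907739610 = -1528697679938959/118435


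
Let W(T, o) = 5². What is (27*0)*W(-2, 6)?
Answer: 0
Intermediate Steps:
W(T, o) = 25
(27*0)*W(-2, 6) = (27*0)*25 = 0*25 = 0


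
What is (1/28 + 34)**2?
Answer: 908209/784 ≈ 1158.4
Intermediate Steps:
(1/28 + 34)**2 = (953/28)**2 = 908209/784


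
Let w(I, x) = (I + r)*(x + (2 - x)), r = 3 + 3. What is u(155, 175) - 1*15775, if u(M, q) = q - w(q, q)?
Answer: -15962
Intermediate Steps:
r = 6
w(I, x) = 12 + 2*I (w(I, x) = (I + 6)*(x + (2 - x)) = (6 + I)*2 = 12 + 2*I)
u(M, q) = -12 - q (u(M, q) = q - (12 + 2*q) = q + (-12 - 2*q) = -12 - q)
u(155, 175) - 1*15775 = (-12 - 1*175) - 1*15775 = (-12 - 175) - 15775 = -187 - 15775 = -15962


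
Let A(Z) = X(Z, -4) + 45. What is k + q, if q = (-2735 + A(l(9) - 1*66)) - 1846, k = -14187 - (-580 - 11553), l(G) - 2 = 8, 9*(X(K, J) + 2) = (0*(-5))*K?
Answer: -6592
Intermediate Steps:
X(K, J) = -2 (X(K, J) = -2 + ((0*(-5))*K)/9 = -2 + (0*K)/9 = -2 + (1/9)*0 = -2 + 0 = -2)
l(G) = 10 (l(G) = 2 + 8 = 10)
A(Z) = 43 (A(Z) = -2 + 45 = 43)
k = -2054 (k = -14187 - 1*(-12133) = -14187 + 12133 = -2054)
q = -4538 (q = (-2735 + 43) - 1846 = -2692 - 1846 = -4538)
k + q = -2054 - 4538 = -6592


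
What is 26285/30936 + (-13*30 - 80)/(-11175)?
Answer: 6850551/7682440 ≈ 0.89172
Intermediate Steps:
26285/30936 + (-13*30 - 80)/(-11175) = 26285*(1/30936) + (-390 - 80)*(-1/11175) = 26285/30936 - 470*(-1/11175) = 26285/30936 + 94/2235 = 6850551/7682440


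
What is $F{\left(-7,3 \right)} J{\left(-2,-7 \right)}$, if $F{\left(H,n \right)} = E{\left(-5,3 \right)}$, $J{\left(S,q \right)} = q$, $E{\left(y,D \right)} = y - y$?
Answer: $0$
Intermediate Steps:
$E{\left(y,D \right)} = 0$
$F{\left(H,n \right)} = 0$
$F{\left(-7,3 \right)} J{\left(-2,-7 \right)} = 0 \left(-7\right) = 0$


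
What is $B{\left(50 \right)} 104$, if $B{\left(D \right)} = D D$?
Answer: $260000$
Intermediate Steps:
$B{\left(D \right)} = D^{2}$
$B{\left(50 \right)} 104 = 50^{2} \cdot 104 = 2500 \cdot 104 = 260000$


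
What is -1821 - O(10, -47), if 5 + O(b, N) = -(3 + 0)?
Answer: -1813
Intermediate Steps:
O(b, N) = -8 (O(b, N) = -5 - (3 + 0) = -5 - 1*3 = -5 - 3 = -8)
-1821 - O(10, -47) = -1821 - 1*(-8) = -1821 + 8 = -1813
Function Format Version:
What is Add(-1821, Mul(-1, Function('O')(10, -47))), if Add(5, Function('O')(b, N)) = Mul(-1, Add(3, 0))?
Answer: -1813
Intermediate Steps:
Function('O')(b, N) = -8 (Function('O')(b, N) = Add(-5, Mul(-1, Add(3, 0))) = Add(-5, Mul(-1, 3)) = Add(-5, -3) = -8)
Add(-1821, Mul(-1, Function('O')(10, -47))) = Add(-1821, Mul(-1, -8)) = Add(-1821, 8) = -1813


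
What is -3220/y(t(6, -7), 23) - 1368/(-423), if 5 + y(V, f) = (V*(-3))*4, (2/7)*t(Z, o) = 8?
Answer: 203172/16027 ≈ 12.677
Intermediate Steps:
t(Z, o) = 28 (t(Z, o) = (7/2)*8 = 28)
y(V, f) = -5 - 12*V (y(V, f) = -5 + (V*(-3))*4 = -5 - 3*V*4 = -5 - 12*V)
-3220/y(t(6, -7), 23) - 1368/(-423) = -3220/(-5 - 12*28) - 1368/(-423) = -3220/(-5 - 336) - 1368*(-1/423) = -3220/(-341) + 152/47 = -3220*(-1/341) + 152/47 = 3220/341 + 152/47 = 203172/16027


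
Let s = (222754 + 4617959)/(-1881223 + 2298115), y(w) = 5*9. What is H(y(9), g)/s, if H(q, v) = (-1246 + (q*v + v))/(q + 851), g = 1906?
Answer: 71492015/8605712 ≈ 8.3075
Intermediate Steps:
y(w) = 45
H(q, v) = (-1246 + v + q*v)/(851 + q) (H(q, v) = (-1246 + (v + q*v))/(851 + q) = (-1246 + v + q*v)/(851 + q))
s = 1613571/138964 (s = 4840713/416892 = 4840713*(1/416892) = 1613571/138964 ≈ 11.611)
H(y(9), g)/s = ((-1246 + 1906 + 45*1906)/(851 + 45))/(1613571/138964) = ((-1246 + 1906 + 85770)/896)*(138964/1613571) = ((1/896)*86430)*(138964/1613571) = (43215/448)*(138964/1613571) = 71492015/8605712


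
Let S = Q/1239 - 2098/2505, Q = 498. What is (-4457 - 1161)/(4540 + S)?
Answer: -2906093085/2348237228 ≈ -1.2376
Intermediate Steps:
S = -450644/1034565 (S = 498/1239 - 2098/2505 = 498*(1/1239) - 2098*1/2505 = 166/413 - 2098/2505 = -450644/1034565 ≈ -0.43559)
(-4457 - 1161)/(4540 + S) = (-4457 - 1161)/(4540 - 450644/1034565) = -5618/4696474456/1034565 = -5618*1034565/4696474456 = -2906093085/2348237228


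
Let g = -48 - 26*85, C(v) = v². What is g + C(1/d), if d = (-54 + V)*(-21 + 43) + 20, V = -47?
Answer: -10948599431/4848804 ≈ -2258.0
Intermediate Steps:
d = -2202 (d = (-54 - 47)*(-21 + 43) + 20 = -101*22 + 20 = -2222 + 20 = -2202)
g = -2258 (g = -48 - 2210 = -2258)
g + C(1/d) = -2258 + (1/(-2202))² = -2258 + (-1/2202)² = -2258 + 1/4848804 = -10948599431/4848804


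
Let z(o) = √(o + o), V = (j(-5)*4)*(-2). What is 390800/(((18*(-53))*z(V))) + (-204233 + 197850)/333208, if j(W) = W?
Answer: -6383/333208 - 9770*√5/477 ≈ -45.819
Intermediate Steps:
V = 40 (V = -5*4*(-2) = -20*(-2) = 40)
z(o) = √2*√o (z(o) = √(2*o) = √2*√o)
390800/(((18*(-53))*z(V))) + (-204233 + 197850)/333208 = 390800/(((18*(-53))*(√2*√40))) + (-204233 + 197850)/333208 = 390800/((-954*√2*2*√10)) - 6383*1/333208 = 390800/((-3816*√5)) - 6383/333208 = 390800*(-√5/19080) - 6383/333208 = -9770*√5/477 - 6383/333208 = -6383/333208 - 9770*√5/477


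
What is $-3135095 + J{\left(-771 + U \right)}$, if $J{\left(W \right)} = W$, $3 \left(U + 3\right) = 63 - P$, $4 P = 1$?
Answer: $- \frac{37630177}{12} \approx -3.1358 \cdot 10^{6}$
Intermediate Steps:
$P = \frac{1}{4}$ ($P = \frac{1}{4} \cdot 1 = \frac{1}{4} \approx 0.25$)
$U = \frac{215}{12}$ ($U = -3 + \frac{63 - \frac{1}{4}}{3} = -3 + \frac{1}{3} \cdot \frac{251}{4} = -3 + \frac{251}{12} = \frac{215}{12} \approx 17.917$)
$-3135095 + J{\left(-771 + U \right)} = -3135095 + \left(-771 + \frac{215}{12}\right) = -3135095 - \frac{9037}{12} = - \frac{37630177}{12}$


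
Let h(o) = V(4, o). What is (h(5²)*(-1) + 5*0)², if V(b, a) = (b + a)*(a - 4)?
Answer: 370881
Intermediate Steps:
V(b, a) = (-4 + a)*(a + b) (V(b, a) = (a + b)*(-4 + a) = (-4 + a)*(a + b))
h(o) = -16 + o² (h(o) = o² - 4*o - 4*4 + o*4 = o² - 4*o - 16 + 4*o = -16 + o²)
(h(5²)*(-1) + 5*0)² = ((-16 + (5²)²)*(-1) + 5*0)² = ((-16 + 25²)*(-1) + 0)² = ((-16 + 625)*(-1) + 0)² = (609*(-1) + 0)² = (-609 + 0)² = (-609)² = 370881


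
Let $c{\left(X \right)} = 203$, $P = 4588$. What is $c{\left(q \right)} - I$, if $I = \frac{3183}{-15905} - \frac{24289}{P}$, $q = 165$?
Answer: $\frac{15214264569}{72972140} \approx 208.49$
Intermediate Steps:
$I = - \frac{400920149}{72972140}$ ($I = \frac{3183}{-15905} - \frac{24289}{4588} = 3183 \left(- \frac{1}{15905}\right) - \frac{24289}{4588} = - \frac{3183}{15905} - \frac{24289}{4588} = - \frac{400920149}{72972140} \approx -5.4942$)
$c{\left(q \right)} - I = 203 - - \frac{400920149}{72972140} = 203 + \frac{400920149}{72972140} = \frac{15214264569}{72972140}$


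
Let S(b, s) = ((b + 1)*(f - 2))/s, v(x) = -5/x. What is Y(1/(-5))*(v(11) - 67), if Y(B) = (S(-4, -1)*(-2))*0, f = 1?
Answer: 0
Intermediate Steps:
S(b, s) = (-1 - b)/s (S(b, s) = ((b + 1)*(1 - 2))/s = ((1 + b)*(-1))/s = (-1 - b)/s)
Y(B) = 0 (Y(B) = (((-1 - 1*(-4))/(-1))*(-2))*0 = (-(-1 + 4)*(-2))*0 = (-1*3*(-2))*0 = -3*(-2)*0 = 6*0 = 0)
Y(1/(-5))*(v(11) - 67) = 0*(-5/11 - 67) = 0*(-742/11) = 0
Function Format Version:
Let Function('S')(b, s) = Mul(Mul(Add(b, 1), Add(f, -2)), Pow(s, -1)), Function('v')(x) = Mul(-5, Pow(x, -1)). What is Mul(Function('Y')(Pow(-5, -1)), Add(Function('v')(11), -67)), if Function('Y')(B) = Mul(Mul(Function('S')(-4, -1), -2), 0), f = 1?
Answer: 0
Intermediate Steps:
Function('S')(b, s) = Mul(Pow(s, -1), Add(-1, Mul(-1, b))) (Function('S')(b, s) = Mul(Mul(Add(b, 1), Add(1, -2)), Pow(s, -1)) = Mul(Mul(Add(1, b), -1), Pow(s, -1)) = Mul(Add(-1, Mul(-1, b)), Pow(s, -1)) = Mul(Pow(s, -1), Add(-1, Mul(-1, b))))
Function('Y')(B) = 0 (Function('Y')(B) = Mul(Mul(Mul(Pow(-1, -1), Add(-1, Mul(-1, -4))), -2), 0) = Mul(Mul(Mul(-1, Add(-1, 4)), -2), 0) = Mul(Mul(Mul(-1, 3), -2), 0) = Mul(Mul(-3, -2), 0) = Mul(6, 0) = 0)
Mul(Function('Y')(Pow(-5, -1)), Add(Function('v')(11), -67)) = Mul(0, Add(Mul(-5, Pow(11, -1)), -67)) = Mul(0, Add(Mul(-5, Rational(1, 11)), -67)) = Mul(0, Add(Rational(-5, 11), -67)) = Mul(0, Rational(-742, 11)) = 0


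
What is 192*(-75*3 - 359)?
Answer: -112128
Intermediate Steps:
192*(-75*3 - 359) = 192*(-225 - 359) = 192*(-584) = -112128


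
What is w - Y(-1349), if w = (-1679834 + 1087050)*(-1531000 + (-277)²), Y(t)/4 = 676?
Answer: 862068577760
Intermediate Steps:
Y(t) = 2704 (Y(t) = 4*676 = 2704)
w = 862068580464 (w = -592784*(-1531000 + 76729) = -592784*(-1454271) = 862068580464)
w - Y(-1349) = 862068580464 - 1*2704 = 862068580464 - 2704 = 862068577760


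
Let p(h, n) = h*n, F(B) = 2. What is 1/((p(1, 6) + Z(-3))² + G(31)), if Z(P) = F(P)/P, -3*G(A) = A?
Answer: 9/163 ≈ 0.055215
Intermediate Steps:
G(A) = -A/3
Z(P) = 2/P
1/((p(1, 6) + Z(-3))² + G(31)) = 1/((1*6 + 2/(-3))² - ⅓*31) = 1/((6 + 2*(-⅓))² - 31/3) = 1/((6 - ⅔)² - 31/3) = 1/((16/3)² - 31/3) = 1/(256/9 - 31/3) = 1/(163/9) = 9/163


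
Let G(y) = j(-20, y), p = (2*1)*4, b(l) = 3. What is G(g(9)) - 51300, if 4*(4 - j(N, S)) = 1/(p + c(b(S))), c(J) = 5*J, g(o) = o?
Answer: -4719233/92 ≈ -51296.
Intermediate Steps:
p = 8 (p = 2*4 = 8)
j(N, S) = 367/92 (j(N, S) = 4 - 1/(4*(8 + 5*3)) = 4 - 1/(4*(8 + 15)) = 4 - ¼/23 = 4 - ¼*1/23 = 4 - 1/92 = 367/92)
G(y) = 367/92
G(g(9)) - 51300 = 367/92 - 51300 = -4719233/92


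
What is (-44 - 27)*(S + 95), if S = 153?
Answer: -17608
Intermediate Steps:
(-44 - 27)*(S + 95) = (-44 - 27)*(153 + 95) = -71*248 = -17608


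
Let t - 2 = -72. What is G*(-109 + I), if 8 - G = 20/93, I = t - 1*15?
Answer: -140456/93 ≈ -1510.3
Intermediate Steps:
t = -70 (t = 2 - 72 = -70)
I = -85 (I = -70 - 1*15 = -70 - 15 = -85)
G = 724/93 (G = 8 - 20/93 = 724/93 ≈ 7.7849)
G*(-109 + I) = 724*(-109 - 85)/93 = (724/93)*(-194) = -140456/93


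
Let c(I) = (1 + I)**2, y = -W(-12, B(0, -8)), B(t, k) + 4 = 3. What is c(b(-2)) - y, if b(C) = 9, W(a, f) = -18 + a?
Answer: 70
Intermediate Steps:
B(t, k) = -1 (B(t, k) = -4 + 3 = -1)
y = 30 (y = -(-18 - 12) = -1*(-30) = 30)
c(b(-2)) - y = (1 + 9)**2 - 1*30 = 10**2 - 30 = 100 - 30 = 70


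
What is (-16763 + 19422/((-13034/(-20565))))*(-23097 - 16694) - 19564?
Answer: -3599710649592/6517 ≈ -5.5236e+8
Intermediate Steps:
(-16763 + 19422/((-13034/(-20565))))*(-23097 - 16694) - 19564 = (-16763 + 19422/((-13034*(-1/20565))))*(-39791) - 19564 = (-16763 + 19422/(13034/20565))*(-39791) - 19564 = (-16763 + 19422*(20565/13034))*(-39791) - 19564 = (-16763 + 199706715/6517)*(-39791) - 19564 = (90462244/6517)*(-39791) - 19564 = -3599583151004/6517 - 19564 = -3599710649592/6517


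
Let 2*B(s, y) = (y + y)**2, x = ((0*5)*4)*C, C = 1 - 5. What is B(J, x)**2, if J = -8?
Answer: 0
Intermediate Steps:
C = -4
x = 0 (x = ((0*5)*4)*(-4) = (0*4)*(-4) = 0*(-4) = 0)
B(s, y) = 2*y**2 (B(s, y) = (y + y)**2/2 = (2*y)**2/2 = (4*y**2)/2 = 2*y**2)
B(J, x)**2 = (2*0**2)**2 = (2*0)**2 = 0**2 = 0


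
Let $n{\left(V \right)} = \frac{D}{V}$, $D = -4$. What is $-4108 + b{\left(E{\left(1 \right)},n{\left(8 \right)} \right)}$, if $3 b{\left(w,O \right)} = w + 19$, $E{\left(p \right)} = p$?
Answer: $- \frac{12304}{3} \approx -4101.3$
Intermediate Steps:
$n{\left(V \right)} = - \frac{4}{V}$
$b{\left(w,O \right)} = \frac{19}{3} + \frac{w}{3}$ ($b{\left(w,O \right)} = \frac{w + 19}{3} = \frac{19 + w}{3} = \frac{19}{3} + \frac{w}{3}$)
$-4108 + b{\left(E{\left(1 \right)},n{\left(8 \right)} \right)} = -4108 + \left(\frac{19}{3} + \frac{1}{3} \cdot 1\right) = -4108 + \left(\frac{19}{3} + \frac{1}{3}\right) = -4108 + \frac{20}{3} = - \frac{12304}{3}$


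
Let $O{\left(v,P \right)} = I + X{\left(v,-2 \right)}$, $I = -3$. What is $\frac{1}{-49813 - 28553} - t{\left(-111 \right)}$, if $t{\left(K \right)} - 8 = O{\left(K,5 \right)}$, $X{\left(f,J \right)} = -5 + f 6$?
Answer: $\frac{52191755}{78366} \approx 666.0$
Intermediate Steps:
$X{\left(f,J \right)} = -5 + 6 f$
$O{\left(v,P \right)} = -8 + 6 v$ ($O{\left(v,P \right)} = -3 + \left(-5 + 6 v\right) = -8 + 6 v$)
$t{\left(K \right)} = 6 K$ ($t{\left(K \right)} = 8 + \left(-8 + 6 K\right) = 6 K$)
$\frac{1}{-49813 - 28553} - t{\left(-111 \right)} = \frac{1}{-49813 - 28553} - 6 \left(-111\right) = \frac{1}{-78366} - -666 = - \frac{1}{78366} + 666 = \frac{52191755}{78366}$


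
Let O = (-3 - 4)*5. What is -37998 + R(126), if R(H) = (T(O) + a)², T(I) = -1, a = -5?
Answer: -37962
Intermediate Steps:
O = -35 (O = -7*5 = -35)
R(H) = 36 (R(H) = (-1 - 5)² = (-6)² = 36)
-37998 + R(126) = -37998 + 36 = -37962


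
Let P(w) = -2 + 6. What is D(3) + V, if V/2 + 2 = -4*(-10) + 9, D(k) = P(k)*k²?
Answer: 130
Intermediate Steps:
P(w) = 4
D(k) = 4*k²
V = 94 (V = -4 + 2*(-4*(-10) + 9) = -4 + 2*(40 + 9) = -4 + 2*49 = -4 + 98 = 94)
D(3) + V = 4*3² + 94 = 4*9 + 94 = 36 + 94 = 130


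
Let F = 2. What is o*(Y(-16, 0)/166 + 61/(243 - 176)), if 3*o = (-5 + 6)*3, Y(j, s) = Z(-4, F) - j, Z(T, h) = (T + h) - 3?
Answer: 10863/11122 ≈ 0.97671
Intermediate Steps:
Z(T, h) = -3 + T + h
Y(j, s) = -5 - j (Y(j, s) = (-3 - 4 + 2) - j = -5 - j)
o = 1 (o = ((-5 + 6)*3)/3 = (1*3)/3 = (⅓)*3 = 1)
o*(Y(-16, 0)/166 + 61/(243 - 176)) = 1*((-5 - 1*(-16))/166 + 61/(243 - 176)) = 1*((-5 + 16)*(1/166) + 61/67) = 1*(11*(1/166) + 61*(1/67)) = 1*(11/166 + 61/67) = 1*(10863/11122) = 10863/11122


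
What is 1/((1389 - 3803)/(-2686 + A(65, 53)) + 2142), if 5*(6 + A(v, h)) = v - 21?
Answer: 6708/14374571 ≈ 0.00046666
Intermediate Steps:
A(v, h) = -51/5 + v/5 (A(v, h) = -6 + (v - 21)/5 = -6 + (-21 + v)/5 = -6 + (-21/5 + v/5) = -51/5 + v/5)
1/((1389 - 3803)/(-2686 + A(65, 53)) + 2142) = 1/((1389 - 3803)/(-2686 + (-51/5 + (⅕)*65)) + 2142) = 1/(-2414/(-2686 + (-51/5 + 13)) + 2142) = 1/(-2414/(-2686 + 14/5) + 2142) = 1/(-2414/(-13416/5) + 2142) = 1/(-2414*(-5/13416) + 2142) = 1/(6035/6708 + 2142) = 1/(14374571/6708) = 6708/14374571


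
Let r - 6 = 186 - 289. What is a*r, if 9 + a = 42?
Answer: -3201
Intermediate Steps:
r = -97 (r = 6 + (186 - 289) = 6 - 103 = -97)
a = 33 (a = -9 + 42 = 33)
a*r = 33*(-97) = -3201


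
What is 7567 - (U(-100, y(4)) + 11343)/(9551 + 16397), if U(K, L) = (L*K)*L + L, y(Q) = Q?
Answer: 196338769/25948 ≈ 7566.6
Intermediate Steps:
U(K, L) = L + K*L² (U(K, L) = (K*L)*L + L = K*L² + L = L + K*L²)
7567 - (U(-100, y(4)) + 11343)/(9551 + 16397) = 7567 - (4*(1 - 100*4) + 11343)/(9551 + 16397) = 7567 - (4*(1 - 400) + 11343)/25948 = 7567 - (4*(-399) + 11343)/25948 = 7567 - (-1596 + 11343)/25948 = 7567 - 9747/25948 = 196338769/25948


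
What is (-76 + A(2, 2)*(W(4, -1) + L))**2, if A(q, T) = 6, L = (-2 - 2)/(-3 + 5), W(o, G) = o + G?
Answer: 4900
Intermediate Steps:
W(o, G) = G + o
L = -2 (L = -4/2 = -4*1/2 = -2)
(-76 + A(2, 2)*(W(4, -1) + L))**2 = (-76 + 6*((-1 + 4) - 2))**2 = (-76 + 6*(3 - 2))**2 = (-76 + 6*1)**2 = (-76 + 6)**2 = (-70)**2 = 4900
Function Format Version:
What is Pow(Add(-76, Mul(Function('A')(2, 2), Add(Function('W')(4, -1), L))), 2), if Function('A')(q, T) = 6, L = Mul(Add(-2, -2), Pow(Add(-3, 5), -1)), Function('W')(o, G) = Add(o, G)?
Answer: 4900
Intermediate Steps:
Function('W')(o, G) = Add(G, o)
L = -2 (L = Mul(-4, Pow(2, -1)) = Mul(-4, Rational(1, 2)) = -2)
Pow(Add(-76, Mul(Function('A')(2, 2), Add(Function('W')(4, -1), L))), 2) = Pow(Add(-76, Mul(6, Add(Add(-1, 4), -2))), 2) = Pow(Add(-76, Mul(6, Add(3, -2))), 2) = Pow(Add(-76, Mul(6, 1)), 2) = Pow(Add(-76, 6), 2) = Pow(-70, 2) = 4900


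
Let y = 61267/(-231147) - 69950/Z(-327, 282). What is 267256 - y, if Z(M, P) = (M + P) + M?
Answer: 3827385212963/14331114 ≈ 2.6707e+5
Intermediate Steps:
Z(M, P) = P + 2*M
y = 2690990221/14331114 (y = 61267/(-231147) - 69950/(282 + 2*(-327)) = 61267*(-1/231147) - 69950/(282 - 654) = -61267/231147 - 69950/(-372) = -61267/231147 - 69950*(-1/372) = -61267/231147 + 34975/186 = 2690990221/14331114 ≈ 187.77)
267256 - y = 267256 - 1*2690990221/14331114 = 267256 - 2690990221/14331114 = 3827385212963/14331114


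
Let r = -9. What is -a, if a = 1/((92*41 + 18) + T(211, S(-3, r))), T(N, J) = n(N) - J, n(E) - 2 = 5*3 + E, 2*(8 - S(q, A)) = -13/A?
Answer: -18/72193 ≈ -0.00024933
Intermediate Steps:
S(q, A) = 8 + 13/(2*A) (S(q, A) = 8 - (-13)/(2*A) = 8 + 13/(2*A))
n(E) = 17 + E (n(E) = 2 + (5*3 + E) = 2 + (15 + E) = 17 + E)
T(N, J) = 17 + N - J (T(N, J) = (17 + N) - J = 17 + N - J)
a = 18/72193 (a = 1/((92*41 + 18) + (17 + 211 - (8 + (13/2)/(-9)))) = 1/((3772 + 18) + (17 + 211 - (8 + (13/2)*(-⅑)))) = 1/(3790 + (17 + 211 - (8 - 13/18))) = 1/(3790 + (17 + 211 - 1*131/18)) = 1/(3790 + (17 + 211 - 131/18)) = 1/(3790 + 3973/18) = 1/(72193/18) = 18/72193 ≈ 0.00024933)
-a = -1*18/72193 = -18/72193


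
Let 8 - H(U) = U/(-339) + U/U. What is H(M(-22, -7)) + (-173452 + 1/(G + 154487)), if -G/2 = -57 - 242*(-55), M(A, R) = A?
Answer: -7525011095998/43385559 ≈ -1.7345e+5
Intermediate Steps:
G = -26506 (G = -2*(-57 - 242*(-55)) = -2*(-57 + 13310) = -2*13253 = -26506)
H(U) = 7 + U/339 (H(U) = 8 - (U/(-339) + U/U) = 8 - (U*(-1/339) + 1) = 8 - (-U/339 + 1) = 8 - (1 - U/339) = 8 + (-1 + U/339) = 7 + U/339)
H(M(-22, -7)) + (-173452 + 1/(G + 154487)) = (7 + (1/339)*(-22)) + (-173452 + 1/(-26506 + 154487)) = (7 - 22/339) + (-173452 + 1/127981) = 2351/339 + (-173452 + 1/127981) = 2351/339 - 22198560411/127981 = -7525011095998/43385559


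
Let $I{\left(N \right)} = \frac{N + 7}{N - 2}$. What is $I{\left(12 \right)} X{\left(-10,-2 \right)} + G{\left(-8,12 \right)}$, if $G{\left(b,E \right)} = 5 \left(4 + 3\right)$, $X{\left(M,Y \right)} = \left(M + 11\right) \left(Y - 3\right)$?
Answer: $\frac{51}{2} \approx 25.5$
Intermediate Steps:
$X{\left(M,Y \right)} = \left(-3 + Y\right) \left(11 + M\right)$ ($X{\left(M,Y \right)} = \left(11 + M\right) \left(-3 + Y\right) = \left(-3 + Y\right) \left(11 + M\right)$)
$I{\left(N \right)} = \frac{7 + N}{-2 + N}$
$G{\left(b,E \right)} = 35$ ($G{\left(b,E \right)} = 5 \cdot 7 = 35$)
$I{\left(12 \right)} X{\left(-10,-2 \right)} + G{\left(-8,12 \right)} = \frac{7 + 12}{-2 + 12} \left(-33 - -30 + 11 \left(-2\right) - -20\right) + 35 = \frac{1}{10} \cdot 19 \left(-33 + 30 - 22 + 20\right) + 35 = \frac{1}{10} \cdot 19 \left(-5\right) + 35 = \frac{19}{10} \left(-5\right) + 35 = - \frac{19}{2} + 35 = \frac{51}{2}$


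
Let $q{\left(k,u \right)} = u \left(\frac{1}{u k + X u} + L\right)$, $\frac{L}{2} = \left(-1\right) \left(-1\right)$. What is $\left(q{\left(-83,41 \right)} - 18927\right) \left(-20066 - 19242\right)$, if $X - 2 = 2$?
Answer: $\frac{58520020848}{79} \approx 7.4076 \cdot 10^{8}$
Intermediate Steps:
$X = 4$ ($X = 2 + 2 = 4$)
$L = 2$ ($L = 2 \left(\left(-1\right) \left(-1\right)\right) = 2 \cdot 1 = 2$)
$q{\left(k,u \right)} = u \left(2 + \frac{1}{4 u + k u}\right)$ ($q{\left(k,u \right)} = u \left(\frac{1}{u k + 4 u} + 2\right) = u \left(\frac{1}{k u + 4 u} + 2\right) = u \left(\frac{1}{4 u + k u} + 2\right) = u \left(2 + \frac{1}{4 u + k u}\right)$)
$\left(q{\left(-83,41 \right)} - 18927\right) \left(-20066 - 19242\right) = \left(\frac{1 + 8 \cdot 41 + 2 \left(-83\right) 41}{4 - 83} - 18927\right) \left(-20066 - 19242\right) = \left(\frac{1 + 328 - 6806}{-79} - 18927\right) \left(-39308\right) = \left(\left(- \frac{1}{79}\right) \left(-6477\right) - 18927\right) \left(-39308\right) = \left(\frac{6477}{79} - 18927\right) \left(-39308\right) = \left(- \frac{1488756}{79}\right) \left(-39308\right) = \frac{58520020848}{79}$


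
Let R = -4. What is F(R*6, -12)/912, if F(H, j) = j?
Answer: -1/76 ≈ -0.013158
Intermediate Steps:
F(R*6, -12)/912 = -12/912 = -12*1/912 = -1/76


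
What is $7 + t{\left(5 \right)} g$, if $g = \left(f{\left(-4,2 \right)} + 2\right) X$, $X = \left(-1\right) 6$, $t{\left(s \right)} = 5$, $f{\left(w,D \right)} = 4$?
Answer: $-173$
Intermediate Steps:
$X = -6$
$g = -36$ ($g = \left(4 + 2\right) \left(-6\right) = 6 \left(-6\right) = -36$)
$7 + t{\left(5 \right)} g = 7 + 5 \left(-36\right) = 7 - 180 = -173$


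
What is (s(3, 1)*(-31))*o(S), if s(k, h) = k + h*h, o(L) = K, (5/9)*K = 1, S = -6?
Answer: -1116/5 ≈ -223.20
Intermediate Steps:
K = 9/5 (K = (9/5)*1 = 9/5 ≈ 1.8000)
o(L) = 9/5
s(k, h) = k + h**2
(s(3, 1)*(-31))*o(S) = ((3 + 1**2)*(-31))*(9/5) = ((3 + 1)*(-31))*(9/5) = (4*(-31))*(9/5) = -124*9/5 = -1116/5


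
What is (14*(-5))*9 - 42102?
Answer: -42732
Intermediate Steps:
(14*(-5))*9 - 42102 = -70*9 - 42102 = -630 - 42102 = -42732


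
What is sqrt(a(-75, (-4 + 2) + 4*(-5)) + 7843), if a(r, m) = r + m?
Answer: sqrt(7746) ≈ 88.011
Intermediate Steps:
a(r, m) = m + r
sqrt(a(-75, (-4 + 2) + 4*(-5)) + 7843) = sqrt((((-4 + 2) + 4*(-5)) - 75) + 7843) = sqrt(((-2 - 20) - 75) + 7843) = sqrt((-22 - 75) + 7843) = sqrt(-97 + 7843) = sqrt(7746)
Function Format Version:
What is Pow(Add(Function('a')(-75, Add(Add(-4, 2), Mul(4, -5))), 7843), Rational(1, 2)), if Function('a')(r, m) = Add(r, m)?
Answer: Pow(7746, Rational(1, 2)) ≈ 88.011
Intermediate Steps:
Function('a')(r, m) = Add(m, r)
Pow(Add(Function('a')(-75, Add(Add(-4, 2), Mul(4, -5))), 7843), Rational(1, 2)) = Pow(Add(Add(Add(Add(-4, 2), Mul(4, -5)), -75), 7843), Rational(1, 2)) = Pow(Add(Add(Add(-2, -20), -75), 7843), Rational(1, 2)) = Pow(Add(Add(-22, -75), 7843), Rational(1, 2)) = Pow(Add(-97, 7843), Rational(1, 2)) = Pow(7746, Rational(1, 2))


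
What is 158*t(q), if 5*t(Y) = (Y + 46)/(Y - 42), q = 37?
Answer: -13114/25 ≈ -524.56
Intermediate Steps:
t(Y) = (46 + Y)/(5*(-42 + Y)) (t(Y) = ((Y + 46)/(Y - 42))/5 = ((46 + Y)/(-42 + Y))/5 = (46 + Y)/(5*(-42 + Y)))
158*t(q) = 158*((46 + 37)/(5*(-42 + 37))) = 158*((⅕)*83/(-5)) = 158*((⅕)*(-⅕)*83) = 158*(-83/25) = -13114/25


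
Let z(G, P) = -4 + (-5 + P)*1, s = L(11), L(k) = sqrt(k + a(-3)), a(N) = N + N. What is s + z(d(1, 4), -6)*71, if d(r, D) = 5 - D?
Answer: -1065 + sqrt(5) ≈ -1062.8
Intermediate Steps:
a(N) = 2*N
L(k) = sqrt(-6 + k) (L(k) = sqrt(k + 2*(-3)) = sqrt(k - 6) = sqrt(-6 + k))
s = sqrt(5) (s = sqrt(-6 + 11) = sqrt(5) ≈ 2.2361)
z(G, P) = -9 + P (z(G, P) = -4 + (-5 + P) = -9 + P)
s + z(d(1, 4), -6)*71 = sqrt(5) + (-9 - 6)*71 = sqrt(5) - 15*71 = sqrt(5) - 1065 = -1065 + sqrt(5)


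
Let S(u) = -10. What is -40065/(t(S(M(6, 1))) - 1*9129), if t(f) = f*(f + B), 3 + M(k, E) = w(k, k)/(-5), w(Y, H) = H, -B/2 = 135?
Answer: 40065/6329 ≈ 6.3304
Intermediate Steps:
B = -270 (B = -2*135 = -270)
M(k, E) = -3 - k/5 (M(k, E) = -3 + k/(-5) = -3 + k*(-⅕) = -3 - k/5)
t(f) = f*(-270 + f) (t(f) = f*(f - 270) = f*(-270 + f))
-40065/(t(S(M(6, 1))) - 1*9129) = -40065/(-10*(-270 - 10) - 1*9129) = -40065/(-10*(-280) - 9129) = -40065/(2800 - 9129) = -40065/(-6329) = -40065*(-1/6329) = 40065/6329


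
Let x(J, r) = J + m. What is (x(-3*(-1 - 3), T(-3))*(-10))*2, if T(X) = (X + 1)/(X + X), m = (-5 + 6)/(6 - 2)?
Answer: -245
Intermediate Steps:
m = ¼ (m = 1/4 = 1*(¼) = ¼ ≈ 0.25000)
T(X) = (1 + X)/(2*X) (T(X) = (1 + X)/((2*X)) = (1 + X)*(1/(2*X)) = (1 + X)/(2*X))
x(J, r) = ¼ + J (x(J, r) = J + ¼ = ¼ + J)
(x(-3*(-1 - 3), T(-3))*(-10))*2 = ((¼ - 3*(-1 - 3))*(-10))*2 = ((¼ - 3*(-4))*(-10))*2 = ((¼ + 12)*(-10))*2 = ((49/4)*(-10))*2 = -245/2*2 = -245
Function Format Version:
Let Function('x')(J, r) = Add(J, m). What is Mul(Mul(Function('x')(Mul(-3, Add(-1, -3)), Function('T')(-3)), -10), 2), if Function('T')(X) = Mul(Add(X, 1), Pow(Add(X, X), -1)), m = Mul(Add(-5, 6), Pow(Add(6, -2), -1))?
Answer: -245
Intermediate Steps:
m = Rational(1, 4) (m = Mul(1, Pow(4, -1)) = Mul(1, Rational(1, 4)) = Rational(1, 4) ≈ 0.25000)
Function('T')(X) = Mul(Rational(1, 2), Pow(X, -1), Add(1, X)) (Function('T')(X) = Mul(Add(1, X), Pow(Mul(2, X), -1)) = Mul(Add(1, X), Mul(Rational(1, 2), Pow(X, -1))) = Mul(Rational(1, 2), Pow(X, -1), Add(1, X)))
Function('x')(J, r) = Add(Rational(1, 4), J) (Function('x')(J, r) = Add(J, Rational(1, 4)) = Add(Rational(1, 4), J))
Mul(Mul(Function('x')(Mul(-3, Add(-1, -3)), Function('T')(-3)), -10), 2) = Mul(Mul(Add(Rational(1, 4), Mul(-3, Add(-1, -3))), -10), 2) = Mul(Mul(Add(Rational(1, 4), Mul(-3, -4)), -10), 2) = Mul(Mul(Add(Rational(1, 4), 12), -10), 2) = Mul(Mul(Rational(49, 4), -10), 2) = Mul(Rational(-245, 2), 2) = -245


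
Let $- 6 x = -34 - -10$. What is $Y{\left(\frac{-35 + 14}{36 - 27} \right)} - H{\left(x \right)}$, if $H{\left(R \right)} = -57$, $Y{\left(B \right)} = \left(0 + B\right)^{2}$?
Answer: $\frac{562}{9} \approx 62.444$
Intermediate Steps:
$x = 4$ ($x = - \frac{-34 - -10}{6} = - \frac{-34 + 10}{6} = \left(- \frac{1}{6}\right) \left(-24\right) = 4$)
$Y{\left(B \right)} = B^{2}$
$Y{\left(\frac{-35 + 14}{36 - 27} \right)} - H{\left(x \right)} = \left(\frac{-35 + 14}{36 - 27}\right)^{2} - -57 = \left(- \frac{21}{9}\right)^{2} + 57 = \left(\left(-21\right) \frac{1}{9}\right)^{2} + 57 = \left(- \frac{7}{3}\right)^{2} + 57 = \frac{49}{9} + 57 = \frac{562}{9}$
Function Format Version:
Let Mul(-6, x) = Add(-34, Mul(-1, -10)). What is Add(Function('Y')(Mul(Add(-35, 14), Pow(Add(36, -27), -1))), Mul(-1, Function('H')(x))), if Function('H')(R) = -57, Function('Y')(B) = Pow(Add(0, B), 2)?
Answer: Rational(562, 9) ≈ 62.444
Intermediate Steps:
x = 4 (x = Mul(Rational(-1, 6), Add(-34, Mul(-1, -10))) = Mul(Rational(-1, 6), Add(-34, 10)) = Mul(Rational(-1, 6), -24) = 4)
Function('Y')(B) = Pow(B, 2)
Add(Function('Y')(Mul(Add(-35, 14), Pow(Add(36, -27), -1))), Mul(-1, Function('H')(x))) = Add(Pow(Mul(Add(-35, 14), Pow(Add(36, -27), -1)), 2), Mul(-1, -57)) = Add(Pow(Mul(-21, Pow(9, -1)), 2), 57) = Add(Pow(Mul(-21, Rational(1, 9)), 2), 57) = Add(Pow(Rational(-7, 3), 2), 57) = Add(Rational(49, 9), 57) = Rational(562, 9)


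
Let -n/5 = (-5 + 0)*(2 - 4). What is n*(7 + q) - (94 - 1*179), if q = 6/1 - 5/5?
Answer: -515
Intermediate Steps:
q = 5 (q = 6*1 - 5*1/5 = 6 - 1 = 5)
n = -50 (n = -5*(-5 + 0)*(2 - 4) = -(-25)*(-2) = -5*10 = -50)
n*(7 + q) - (94 - 1*179) = -50*(7 + 5) - (94 - 1*179) = -50*12 - (94 - 179) = -600 - 1*(-85) = -600 + 85 = -515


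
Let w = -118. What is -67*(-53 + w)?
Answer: 11457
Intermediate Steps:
-67*(-53 + w) = -67*(-53 - 118) = -67*(-171) = 11457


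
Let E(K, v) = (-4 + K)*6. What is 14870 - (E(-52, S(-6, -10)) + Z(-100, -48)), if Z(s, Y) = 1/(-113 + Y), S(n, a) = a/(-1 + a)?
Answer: 2448167/161 ≈ 15206.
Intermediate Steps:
E(K, v) = -24 + 6*K
14870 - (E(-52, S(-6, -10)) + Z(-100, -48)) = 14870 - ((-24 + 6*(-52)) + 1/(-113 - 48)) = 14870 - ((-24 - 312) + 1/(-161)) = 14870 - (-336 - 1/161) = 14870 - 1*(-54097/161) = 14870 + 54097/161 = 2448167/161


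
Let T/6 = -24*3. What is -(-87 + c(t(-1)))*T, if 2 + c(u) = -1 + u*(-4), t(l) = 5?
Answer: -47520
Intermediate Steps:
T = -432 (T = 6*(-24*3) = 6*(-72) = -432)
c(u) = -3 - 4*u (c(u) = -2 + (-1 + u*(-4)) = -2 + (-1 - 4*u) = -3 - 4*u)
-(-87 + c(t(-1)))*T = -(-87 + (-3 - 4*5))*(-432) = -(-87 + (-3 - 20))*(-432) = -(-87 - 23)*(-432) = -(-110)*(-432) = -1*47520 = -47520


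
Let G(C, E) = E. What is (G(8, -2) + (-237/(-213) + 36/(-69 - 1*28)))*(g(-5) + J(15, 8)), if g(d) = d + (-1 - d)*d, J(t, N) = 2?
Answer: 199341/6887 ≈ 28.945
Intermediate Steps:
g(d) = d + d*(-1 - d)
(G(8, -2) + (-237/(-213) + 36/(-69 - 1*28)))*(g(-5) + J(15, 8)) = (-2 + (-237/(-213) + 36/(-69 - 1*28)))*(-1*(-5)² + 2) = (-2 + (-237*(-1/213) + 36/(-69 - 28)))*(-1*25 + 2) = (-2 + (79/71 + 36/(-97)))*(-25 + 2) = (-2 + (79/71 + 36*(-1/97)))*(-23) = (-2 + (79/71 - 36/97))*(-23) = (-2 + 5107/6887)*(-23) = -8667/6887*(-23) = 199341/6887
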